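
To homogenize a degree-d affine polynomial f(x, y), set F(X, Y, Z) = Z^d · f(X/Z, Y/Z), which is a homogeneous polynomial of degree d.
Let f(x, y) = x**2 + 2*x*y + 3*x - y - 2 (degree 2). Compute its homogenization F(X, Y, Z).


F(X, Y, Z) = X**2 + 2*X*Y + 3*X*Z - Y*Z - 2*Z**2

deg(f) = 2.
Substitute x = X/Z, y = Y/Z into f, then multiply by Z^2.
  monomial 1·x^2·y^0 ↦ 1·X^2·Y^0·Z^0.
  monomial 2·x^1·y^1 ↦ 2·X^1·Y^1·Z^0.
  monomial 3·x^1·y^0 ↦ 3·X^1·Y^0·Z^1.
  monomial -1·x^0·y^1 ↦ -1·X^0·Y^1·Z^1.
  monomial -2·x^0·y^0 ↦ -2·X^0·Y^0·Z^2.
Collecting: F(X, Y, Z) = X**2 + 2*X*Y + 3*X*Z - Y*Z - 2*Z**2.


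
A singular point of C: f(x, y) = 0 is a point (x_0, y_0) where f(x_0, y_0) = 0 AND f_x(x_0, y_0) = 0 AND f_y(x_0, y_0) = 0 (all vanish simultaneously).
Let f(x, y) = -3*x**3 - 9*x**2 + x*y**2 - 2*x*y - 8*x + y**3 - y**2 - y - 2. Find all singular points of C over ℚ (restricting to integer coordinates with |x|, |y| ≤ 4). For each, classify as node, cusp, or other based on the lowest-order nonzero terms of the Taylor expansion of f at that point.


Singular points: {(-1, 1)}; classification: cusp.

Compute partial derivatives:
  f_x = -9*x**2 - 18*x + y**2 - 2*y - 8.
  f_y = 2*x*y - 2*x + 3*y**2 - 2*y - 1.
Scan x_0 ∈ {−4, ..., 4}. For each x_0, f_y(x_0, y) is a polynomial in y; find its integer roots y ∈ {−4, ..., 4}, then test f_x and f at those candidates.
  x = -4: f_y(-4, y) = 3*y**2 - 10*y + 7; vanishes at y ∈ {1}. (-4, 1): f_x = -81 ≠ 0.
  x = -3: f_y(-3, y) = 3*y**2 - 8*y + 5; vanishes at y ∈ {1}. (-3, 1): f_x = -36 ≠ 0.
  x = -2: f_y(-2, y) = 3*y**2 - 6*y + 3; vanishes at y ∈ {1}. (-2, 1): f_x = -9 ≠ 0.
  x = -1: f_y(-1, y) = 3*y**2 - 4*y + 1; vanishes at y ∈ {1}. (-1, 1): f_x = 0, f = 0 — SINGULAR.
  x = 0: f_y(0, y) = 3*y**2 - 2*y - 1; vanishes at y ∈ {1}. (0, 1): f_x = -9 ≠ 0.
  x = 1: f_y(1, y) = 3*y**2 - 3; vanishes at y ∈ {-1, 1}. (1, -1): f_x = -32 ≠ 0; (1, 1): f_x = -36 ≠ 0.
  x = 2: f_y(2, y) = 3*y**2 + 2*y - 5; vanishes at y ∈ {1}. (2, 1): f_x = -81 ≠ 0.
  x = 3: f_y(3, y) = 3*y**2 + 4*y - 7; vanishes at y ∈ {1}. (3, 1): f_x = -144 ≠ 0.
  x = 4: f_y(4, y) = 3*y**2 + 6*y - 9; vanishes at y ∈ {-3, 1}. (4, -3): f_x = -209 ≠ 0; (4, 1): f_x = -225 ≠ 0.
Only singular point on the grid: (-1, 1).
Classify: substitute x = -1 + u, y = 1 + v and expand: f = -3*u**3 + u*v**2 + v**3 + v**2.
No constant or linear terms (consistent with a singular point). Quadratic part: v**2. Cubic part: -3*u**3 + u*v**2 + v**3.
The quadratic part v**2 is a perfect square, so there is a single (double) tangent line v = 0, i.e. y = 1. Restricting the cubic part to that line (v = 0) leaves -3*u**3 ≠ 0, so f is not divisible by v and the branch is v² ≈ 3*u**3 to lowest order — this is a cusp.
Classification: cusp.


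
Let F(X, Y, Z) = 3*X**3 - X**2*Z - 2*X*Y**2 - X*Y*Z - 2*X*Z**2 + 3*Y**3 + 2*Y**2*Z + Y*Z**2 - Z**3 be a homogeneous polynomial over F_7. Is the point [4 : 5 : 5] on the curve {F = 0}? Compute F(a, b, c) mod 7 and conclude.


F(4,5,5) ≡ 6 (mod 7); P is NOT on the curve.

Evaluate F(4, 5, 5) term-by-term (mod 7).
  3*X**3 ↦ 3·64·1·1 = 192
  -X**2*Z ↦ -1·16·1·5 = -80
  -2*X*Y**2 ↦ -2·4·25·1 = -200
  -X*Y*Z ↦ -1·4·5·5 = -100
  -2*X*Z**2 ↦ -2·4·1·25 = -200
  3*Y**3 ↦ 3·1·125·1 = 375
  2*Y**2*Z ↦ 2·1·25·5 = 250
  Y*Z**2 ↦ 1·1·5·25 = 125
  -Z**3 ↦ -1·1·1·125 = -125
Sum: F(4, 5, 5) = (192) + (-80) + (-200) + (-100) + (-200) + (375) + (250) + (125) + (-125) = 237.
Reducing mod 7: 237 ≡ 6 (mod 7).
Since F(a, b, c) ≡ 6 ≠ 0 (mod 7), P does NOT lie on the curve.


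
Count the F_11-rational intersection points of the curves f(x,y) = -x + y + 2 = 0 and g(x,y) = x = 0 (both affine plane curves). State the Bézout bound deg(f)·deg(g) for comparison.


Common zeros: {(0, 9)}; count = 1; Bézout bound = 1.

deg(f) = 1, deg(g) = 1, so Bézout bound = 1.
Scan x ∈ F_11. For each x, list the y ∈ F_11 with f(x, y) ≡ 0 and those with g(x, y) ≡ 0 (mod 11); the common zeros in that column are the intersection.
  x = 0: f ≡ 0 at y ∈ {9}; g ≡ 0 at y ∈ {0, 1, 2, 3, 4, 5, 6, 7, 8, 9, 10}; common: {9}.
  x = 1: f ≡ 0 at y ∈ {10}; g ≡ 0 at y ∈ ∅; common: ∅.
  x = 2: f ≡ 0 at y ∈ {0}; g ≡ 0 at y ∈ ∅; common: ∅.
  x = 3: f ≡ 0 at y ∈ {1}; g ≡ 0 at y ∈ ∅; common: ∅.
  x = 4: f ≡ 0 at y ∈ {2}; g ≡ 0 at y ∈ ∅; common: ∅.
  x = 5: f ≡ 0 at y ∈ {3}; g ≡ 0 at y ∈ ∅; common: ∅.
  x = 6: f ≡ 0 at y ∈ {4}; g ≡ 0 at y ∈ ∅; common: ∅.
  x = 7: f ≡ 0 at y ∈ {5}; g ≡ 0 at y ∈ ∅; common: ∅.
  x = 8: f ≡ 0 at y ∈ {6}; g ≡ 0 at y ∈ ∅; common: ∅.
  x = 9: f ≡ 0 at y ∈ {7}; g ≡ 0 at y ∈ ∅; common: ∅.
  x = 10: f ≡ 0 at y ∈ {8}; g ≡ 0 at y ∈ ∅; common: ∅.
Collecting: common zeros = {(0, 9)}, so the count is 1.
Comparison with the Bézout bound: 1 ≤ 1 = deg(f)·deg(g), as expected for curves with no common component (the bound is attained).


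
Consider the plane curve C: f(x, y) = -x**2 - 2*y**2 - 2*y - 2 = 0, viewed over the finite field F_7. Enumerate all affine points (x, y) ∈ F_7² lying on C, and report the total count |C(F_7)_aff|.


Affine F_7-points: {(0, 2), (0, 4), (1, 1), (1, 5), (3, 3), (4, 3), (6, 1), (6, 5)}; count = 8.

For each of the 49 pairs (x, y) ∈ F_7², evaluate f(x, y) mod 7. Record the zeros.
  x = 0: [0↦5, 1↦1, 2↦0, 3↦2, 4↦0, 5↦1, 6↦5]  zeros at y ∈ {2, 4}
  x = 1: [0↦4, 1↦0, 2↦6, 3↦1, 4↦6, 5↦0, 6↦4]  zeros at y ∈ {1, 5}
  x = 2: [0↦1, 1↦4, 2↦3, 3↦5, 4↦3, 5↦4, 6↦1]  zeros at y ∈ ∅
  x = 3: [0↦3, 1↦6, 2↦5, 3↦0, 4↦5, 5↦6, 6↦3]  zeros at y ∈ {3}
  x = 4: [0↦3, 1↦6, 2↦5, 3↦0, 4↦5, 5↦6, 6↦3]  zeros at y ∈ {3}
  x = 5: [0↦1, 1↦4, 2↦3, 3↦5, 4↦3, 5↦4, 6↦1]  zeros at y ∈ ∅
  x = 6: [0↦4, 1↦0, 2↦6, 3↦1, 4↦6, 5↦0, 6↦4]  zeros at y ∈ {1, 5}
Collecting zeros: affine points = {(0, 2), (0, 4), (1, 1), (1, 5), (3, 3), (4, 3), (6, 1), (6, 5)}.
Total count |C(F_7)_aff| = 8.


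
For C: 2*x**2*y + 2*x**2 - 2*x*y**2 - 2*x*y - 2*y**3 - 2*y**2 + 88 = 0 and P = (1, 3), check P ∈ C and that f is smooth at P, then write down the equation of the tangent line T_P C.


Tangent line at P: -8*x - 78*y + 242 = 0.

Step 1: f(1, 3) = 0, so P lies on C.
Step 2: partial derivatives
  f_x(x, y) = 4*x*y + 4*x - 2*y**2 - 2*y, f_y(x, y) = 2*x**2 - 4*x*y - 2*x - 6*y**2 - 4*y.
  f_x(P) = -8, f_y(P) = -78 (gradient nonzero, so P is smooth).
Step 3: tangent line at P: -8·(x − 1) + -78·(y − 3) = 0.
Expanding: -8*x - 78*y + 242 = 0.


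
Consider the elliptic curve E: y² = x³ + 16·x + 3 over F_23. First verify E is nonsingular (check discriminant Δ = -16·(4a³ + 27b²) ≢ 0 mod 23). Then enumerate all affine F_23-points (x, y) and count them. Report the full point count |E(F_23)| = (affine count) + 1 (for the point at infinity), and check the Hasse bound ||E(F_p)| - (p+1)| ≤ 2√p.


Affine points = {(0, 7), (0, 16), (3, 3), (3, 20), (4, 4), (4, 19), (5, 1), (5, 22), (6, 4), (6, 19), (9, 5), (9, 18), (10, 6), (10, 17), (13, 4), (13, 19), (14, 2), (14, 21), (16, 10), (16, 13), (17, 6), (17, 17), (19, 6), (19, 17), (21, 3), (21, 20), (22, 3), (22, 20)}; affine count = 28; |E(F_23)| = 29.

Discriminant check: Δ ∝ 4a³ + 27b² = 4·16³ + 27·3² = 4·4096 + 27·9 ≡ 21 (mod 23). Nonzero ⇒ E is nonsingular.
For each x ∈ F_23, compute rhs = x³ + 16·x + 3 mod 23, then count y ∈ F_23 with y² ≡ rhs.
  x = 0: rhs = 3, matching y values: 7, 16 (2 points).
  x = 1: rhs = 20, matching y values: none (0 points).
  x = 2: rhs = 20, matching y values: none (0 points).
  x = 3: rhs = 9, matching y values: 3, 20 (2 points).
  x = 4: rhs = 16, matching y values: 4, 19 (2 points).
  x = 5: rhs = 1, matching y values: 1, 22 (2 points).
  x = 6: rhs = 16, matching y values: 4, 19 (2 points).
  x = 7: rhs = 21, matching y values: none (0 points).
  x = 8: rhs = 22, matching y values: none (0 points).
  x = 9: rhs = 2, matching y values: 5, 18 (2 points).
  x = 10: rhs = 13, matching y values: 6, 17 (2 points).
  x = 11: rhs = 15, matching y values: none (0 points).
  x = 12: rhs = 14, matching y values: none (0 points).
  x = 13: rhs = 16, matching y values: 4, 19 (2 points).
  x = 14: rhs = 4, matching y values: 2, 21 (2 points).
  x = 15: rhs = 7, matching y values: none (0 points).
  x = 16: rhs = 8, matching y values: 10, 13 (2 points).
  x = 17: rhs = 13, matching y values: 6, 17 (2 points).
  x = 18: rhs = 5, matching y values: none (0 points).
  x = 19: rhs = 13, matching y values: 6, 17 (2 points).
  x = 20: rhs = 20, matching y values: none (0 points).
  x = 21: rhs = 9, matching y values: 3, 20 (2 points).
  x = 22: rhs = 9, matching y values: 3, 20 (2 points).
Total affine count: 28.
Full point count |E(F_23)| = 28 + 1 = 29.
Hasse bound: |29 − (23+1)| = |5| = 5 ≤ 2√23 ≈ 9.5917 ✓.


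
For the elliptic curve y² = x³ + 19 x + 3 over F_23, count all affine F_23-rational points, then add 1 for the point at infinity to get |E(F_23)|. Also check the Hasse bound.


Affine points = {(0, 7), (0, 16), (1, 0), (2, 7), (2, 16), (3, 8), (3, 15), (5, 4), (5, 19), (8, 0), (9, 11), (9, 12), (11, 5), (11, 18), (12, 2), (12, 21), (13, 3), (13, 20), (14, 0), (15, 11), (15, 12), (17, 8), (17, 15), (18, 6), (18, 17), (19, 1), (19, 22), (21, 7), (21, 16), (22, 11), (22, 12)}; affine count = 31; |E(F_23)| = 32.

Discriminant check: Δ ∝ 4a³ + 27b² = 4·19³ + 27·3² = 4·6859 + 27·9 ≡ 10 (mod 23). Nonzero ⇒ E is nonsingular.
For each x ∈ F_23, compute rhs = x³ + 19·x + 3 mod 23, then count y ∈ F_23 with y² ≡ rhs.
  x = 0: rhs = 3, matching y values: 7, 16 (2 points).
  x = 1: rhs = 0, matching y values: 0 (1 points).
  x = 2: rhs = 3, matching y values: 7, 16 (2 points).
  x = 3: rhs = 18, matching y values: 8, 15 (2 points).
  x = 4: rhs = 5, matching y values: none (0 points).
  x = 5: rhs = 16, matching y values: 4, 19 (2 points).
  x = 6: rhs = 11, matching y values: none (0 points).
  x = 7: rhs = 19, matching y values: none (0 points).
  x = 8: rhs = 0, matching y values: 0 (1 points).
  x = 9: rhs = 6, matching y values: 11, 12 (2 points).
  x = 10: rhs = 20, matching y values: none (0 points).
  x = 11: rhs = 2, matching y values: 5, 18 (2 points).
  x = 12: rhs = 4, matching y values: 2, 21 (2 points).
  x = 13: rhs = 9, matching y values: 3, 20 (2 points).
  x = 14: rhs = 0, matching y values: 0 (1 points).
  x = 15: rhs = 6, matching y values: 11, 12 (2 points).
  x = 16: rhs = 10, matching y values: none (0 points).
  x = 17: rhs = 18, matching y values: 8, 15 (2 points).
  x = 18: rhs = 13, matching y values: 6, 17 (2 points).
  x = 19: rhs = 1, matching y values: 1, 22 (2 points).
  x = 20: rhs = 11, matching y values: none (0 points).
  x = 21: rhs = 3, matching y values: 7, 16 (2 points).
  x = 22: rhs = 6, matching y values: 11, 12 (2 points).
Total affine count: 31.
Full point count |E(F_23)| = 31 + 1 = 32.
Hasse bound: |32 − (23+1)| = |8| = 8 ≤ 2√23 ≈ 9.5917 ✓.


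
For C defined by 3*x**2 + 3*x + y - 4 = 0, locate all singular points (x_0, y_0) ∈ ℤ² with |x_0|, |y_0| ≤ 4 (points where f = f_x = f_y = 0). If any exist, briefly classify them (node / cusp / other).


No singular points in the scanned grid; C is smooth there.

Compute partial derivatives:
  f_x = 6*x + 3.
  f_y = 1.
f_y = 1 is a nonzero constant, so f_y never vanishes: no point (x, y) can satisfy f = f_x = f_y = 0. In particular no (x, y) ∈ {−4, ..., 4}² is singular; the curve is smooth.


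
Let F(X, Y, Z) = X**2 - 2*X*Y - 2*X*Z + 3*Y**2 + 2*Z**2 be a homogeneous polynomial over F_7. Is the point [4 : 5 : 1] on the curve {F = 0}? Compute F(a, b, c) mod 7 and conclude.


F(4,5,1) ≡ 3 (mod 7); P is NOT on the curve.

Evaluate F(4, 5, 1) term-by-term (mod 7).
  X**2 ↦ 1·16·1·1 = 16
  -2*X*Y ↦ -2·4·5·1 = -40
  -2*X*Z ↦ -2·4·1·1 = -8
  3*Y**2 ↦ 3·1·25·1 = 75
  2*Z**2 ↦ 2·1·1·1 = 2
Sum: F(4, 5, 1) = (16) + (-40) + (-8) + (75) + (2) = 45.
Reducing mod 7: 45 ≡ 3 (mod 7).
Since F(a, b, c) ≡ 3 ≠ 0 (mod 7), P does NOT lie on the curve.


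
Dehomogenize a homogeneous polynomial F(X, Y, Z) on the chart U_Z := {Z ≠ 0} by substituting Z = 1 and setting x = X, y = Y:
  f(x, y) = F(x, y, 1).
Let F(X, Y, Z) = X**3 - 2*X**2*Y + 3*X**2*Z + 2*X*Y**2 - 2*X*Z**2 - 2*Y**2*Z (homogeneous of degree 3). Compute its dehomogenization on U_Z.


f(x, y) = x**3 - 2*x**2*y + 3*x**2 + 2*x*y**2 - 2*x - 2*y**2

On U_Z we set Z = 1. Each monomial c·X^i·Y^j·Z^k in F becomes c·x^i·y^j·1^k = c·x^i·y^j.
Substituting Z = 1: F(X, Y, 1) = x**3 - 2*x**2*y + 3*x**2 + 2*x*y**2 - 2*x - 2*y**2.
Note: deg(f) ≤ deg(F) = 3; strict inequality happens when F is divisible by Z (lost terms).


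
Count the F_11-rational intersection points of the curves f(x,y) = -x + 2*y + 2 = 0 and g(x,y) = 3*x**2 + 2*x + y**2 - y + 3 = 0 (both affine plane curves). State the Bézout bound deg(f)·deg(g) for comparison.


Common zeros: {(3, 6), (7, 8)}; count = 2; Bézout bound = 2.

deg(f) = 1, deg(g) = 2, so Bézout bound = 2.
Scan x ∈ F_11. For each x, list the y ∈ F_11 with f(x, y) ≡ 0 and those with g(x, y) ≡ 0 (mod 11); the common zeros in that column are the intersection.
  x = 0: f ≡ 0 at y ∈ {10}; g ≡ 0 at y ∈ {6}; common: ∅.
  x = 1: f ≡ 0 at y ∈ {5}; g ≡ 0 at y ∈ ∅; common: ∅.
  x = 2: f ≡ 0 at y ∈ {0}; g ≡ 0 at y ∈ ∅; common: ∅.
  x = 3: f ≡ 0 at y ∈ {6}; g ≡ 0 at y ∈ {6}; common: {6}.
  x = 4: f ≡ 0 at y ∈ {1}; g ≡ 0 at y ∈ ∅; common: ∅.
  x = 5: f ≡ 0 at y ∈ {7}; g ≡ 0 at y ∈ {0, 1}; common: ∅.
  x = 6: f ≡ 0 at y ∈ {2}; g ≡ 0 at y ∈ {5, 7}; common: ∅.
  x = 7: f ≡ 0 at y ∈ {8}; g ≡ 0 at y ∈ {4, 8}; common: {8}.
  x = 8: f ≡ 0 at y ∈ {3}; g ≡ 0 at y ∈ {5, 7}; common: ∅.
  x = 9: f ≡ 0 at y ∈ {9}; g ≡ 0 at y ∈ {0, 1}; common: ∅.
  x = 10: f ≡ 0 at y ∈ {4}; g ≡ 0 at y ∈ ∅; common: ∅.
Collecting: common zeros = {(3, 6), (7, 8)}, so the count is 2.
Comparison with the Bézout bound: 2 ≤ 2 = deg(f)·deg(g), as expected for curves with no common component (the bound is attained).


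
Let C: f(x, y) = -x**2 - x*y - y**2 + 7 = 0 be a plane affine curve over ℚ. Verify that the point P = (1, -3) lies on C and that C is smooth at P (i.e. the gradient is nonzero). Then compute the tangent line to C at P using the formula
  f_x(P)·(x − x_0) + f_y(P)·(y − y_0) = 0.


Tangent line at P: x + 5*y + 14 = 0.

Step 1: f(1, -3) = 0, so P lies on C.
Step 2: partial derivatives
  f_x(x, y) = -2*x - y, f_y(x, y) = -x - 2*y.
  f_x(P) = 1, f_y(P) = 5 (gradient nonzero, so P is smooth).
Step 3: tangent line at P: 1·(x − 1) + 5·(y − -3) = 0.
Expanding: x + 5*y + 14 = 0.


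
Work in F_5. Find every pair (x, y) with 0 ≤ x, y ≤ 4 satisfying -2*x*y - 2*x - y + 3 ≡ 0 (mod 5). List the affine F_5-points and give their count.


Affine F_5-points: {(0, 3), (1, 2), (3, 1), (4, 0)}; count = 4.

For each of the 25 pairs (x, y) ∈ F_5², evaluate f(x, y) mod 5. Record the zeros.
  x = 0: [0↦3, 1↦2, 2↦1, 3↦0, 4↦4]  zeros at y ∈ {3}
  x = 1: [0↦1, 1↦3, 2↦0, 3↦2, 4↦4]  zeros at y ∈ {2}
  x = 2: [0↦4, 1↦4, 2↦4, 3↦4, 4↦4]  zeros at y ∈ ∅
  x = 3: [0↦2, 1↦0, 2↦3, 3↦1, 4↦4]  zeros at y ∈ {1}
  x = 4: [0↦0, 1↦1, 2↦2, 3↦3, 4↦4]  zeros at y ∈ {0}
Collecting zeros: affine points = {(0, 3), (1, 2), (3, 1), (4, 0)}.
Total count |C(F_5)_aff| = 4.


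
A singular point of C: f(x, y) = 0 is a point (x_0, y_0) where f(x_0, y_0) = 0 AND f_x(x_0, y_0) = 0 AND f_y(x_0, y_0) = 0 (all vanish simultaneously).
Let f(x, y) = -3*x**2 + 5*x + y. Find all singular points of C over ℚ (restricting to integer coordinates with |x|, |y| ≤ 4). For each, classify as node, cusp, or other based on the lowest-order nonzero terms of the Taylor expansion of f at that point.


No singular points in the scanned grid; C is smooth there.

Compute partial derivatives:
  f_x = 5 - 6*x.
  f_y = 1.
f_y = 1 is a nonzero constant, so f_y never vanishes: no point (x, y) can satisfy f = f_x = f_y = 0. In particular no (x, y) ∈ {−4, ..., 4}² is singular; the curve is smooth.


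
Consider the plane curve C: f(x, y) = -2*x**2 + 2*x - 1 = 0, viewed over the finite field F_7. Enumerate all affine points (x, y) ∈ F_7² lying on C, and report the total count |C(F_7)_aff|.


Affine F_7-points: ∅; count = 0.

For each of the 49 pairs (x, y) ∈ F_7², evaluate f(x, y) mod 7. Record the zeros.
  x = 0: [0↦6, 1↦6, 2↦6, 3↦6, 4↦6, 5↦6, 6↦6]  zeros at y ∈ ∅
  x = 1: [0↦6, 1↦6, 2↦6, 3↦6, 4↦6, 5↦6, 6↦6]  zeros at y ∈ ∅
  x = 2: [0↦2, 1↦2, 2↦2, 3↦2, 4↦2, 5↦2, 6↦2]  zeros at y ∈ ∅
  x = 3: [0↦1, 1↦1, 2↦1, 3↦1, 4↦1, 5↦1, 6↦1]  zeros at y ∈ ∅
  x = 4: [0↦3, 1↦3, 2↦3, 3↦3, 4↦3, 5↦3, 6↦3]  zeros at y ∈ ∅
  x = 5: [0↦1, 1↦1, 2↦1, 3↦1, 4↦1, 5↦1, 6↦1]  zeros at y ∈ ∅
  x = 6: [0↦2, 1↦2, 2↦2, 3↦2, 4↦2, 5↦2, 6↦2]  zeros at y ∈ ∅
Collecting zeros: affine points = ∅.
Total count |C(F_7)_aff| = 0.


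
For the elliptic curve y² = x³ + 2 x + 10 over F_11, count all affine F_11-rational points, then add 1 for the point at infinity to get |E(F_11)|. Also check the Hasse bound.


Affine points = {(2, 0), (4, 4), (4, 7), (7, 2), (7, 9), (9, 3), (9, 8)}; affine count = 7; |E(F_11)| = 8.

Discriminant check: Δ ∝ 4a³ + 27b² = 4·2³ + 27·10² = 4·8 + 27·100 ≡ 4 (mod 11). Nonzero ⇒ E is nonsingular.
For each x ∈ F_11, compute rhs = x³ + 2·x + 10 mod 11, then count y ∈ F_11 with y² ≡ rhs.
  x = 0: rhs = 10, matching y values: none (0 points).
  x = 1: rhs = 2, matching y values: none (0 points).
  x = 2: rhs = 0, matching y values: 0 (1 points).
  x = 3: rhs = 10, matching y values: none (0 points).
  x = 4: rhs = 5, matching y values: 4, 7 (2 points).
  x = 5: rhs = 2, matching y values: none (0 points).
  x = 6: rhs = 7, matching y values: none (0 points).
  x = 7: rhs = 4, matching y values: 2, 9 (2 points).
  x = 8: rhs = 10, matching y values: none (0 points).
  x = 9: rhs = 9, matching y values: 3, 8 (2 points).
  x = 10: rhs = 7, matching y values: none (0 points).
Total affine count: 7.
Full point count |E(F_11)| = 7 + 1 = 8.
Hasse bound: |8 − (11+1)| = |-4| = 4 ≤ 2√11 ≈ 6.6332 ✓.


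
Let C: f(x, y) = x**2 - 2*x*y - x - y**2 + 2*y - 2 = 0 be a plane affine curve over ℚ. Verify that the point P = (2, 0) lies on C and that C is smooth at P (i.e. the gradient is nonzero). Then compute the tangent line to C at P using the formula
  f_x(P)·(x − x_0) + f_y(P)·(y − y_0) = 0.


Tangent line at P: 3*x - 2*y - 6 = 0.

Step 1: f(2, 0) = 0, so P lies on C.
Step 2: partial derivatives
  f_x(x, y) = 2*x - 2*y - 1, f_y(x, y) = -2*x - 2*y + 2.
  f_x(P) = 3, f_y(P) = -2 (gradient nonzero, so P is smooth).
Step 3: tangent line at P: 3·(x − 2) + -2·(y − 0) = 0.
Expanding: 3*x - 2*y - 6 = 0.


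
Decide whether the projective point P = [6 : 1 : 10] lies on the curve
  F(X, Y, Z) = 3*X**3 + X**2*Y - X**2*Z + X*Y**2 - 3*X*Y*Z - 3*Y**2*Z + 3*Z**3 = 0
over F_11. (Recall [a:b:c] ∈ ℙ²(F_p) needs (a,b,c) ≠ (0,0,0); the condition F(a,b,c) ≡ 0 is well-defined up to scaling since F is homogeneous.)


F(6,1,10) ≡ 7 (mod 11); P is NOT on the curve.

Evaluate F(6, 1, 10) term-by-term (mod 11).
  3*X**3 ↦ 3·216·1·1 = 648
  X**2*Y ↦ 1·36·1·1 = 36
  -X**2*Z ↦ -1·36·1·10 = -360
  X*Y**2 ↦ 1·6·1·1 = 6
  -3*X*Y*Z ↦ -3·6·1·10 = -180
  -3*Y**2*Z ↦ -3·1·1·10 = -30
  3*Z**3 ↦ 3·1·1·1000 = 3000
Sum: F(6, 1, 10) = (648) + (36) + (-360) + (6) + (-180) + (-30) + (3000) = 3120.
Reducing mod 11: 3120 ≡ 7 (mod 11).
Since F(a, b, c) ≡ 7 ≠ 0 (mod 11), P does NOT lie on the curve.


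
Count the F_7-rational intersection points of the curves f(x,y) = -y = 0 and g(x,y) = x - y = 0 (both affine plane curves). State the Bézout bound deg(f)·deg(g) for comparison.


Common zeros: {(0, 0)}; count = 1; Bézout bound = 1.

deg(f) = 1, deg(g) = 1, so Bézout bound = 1.
Scan x ∈ F_7. For each x, list the y ∈ F_7 with f(x, y) ≡ 0 and those with g(x, y) ≡ 0 (mod 7); the common zeros in that column are the intersection.
  x = 0: f ≡ 0 at y ∈ {0}; g ≡ 0 at y ∈ {0}; common: {0}.
  x = 1: f ≡ 0 at y ∈ {0}; g ≡ 0 at y ∈ {1}; common: ∅.
  x = 2: f ≡ 0 at y ∈ {0}; g ≡ 0 at y ∈ {2}; common: ∅.
  x = 3: f ≡ 0 at y ∈ {0}; g ≡ 0 at y ∈ {3}; common: ∅.
  x = 4: f ≡ 0 at y ∈ {0}; g ≡ 0 at y ∈ {4}; common: ∅.
  x = 5: f ≡ 0 at y ∈ {0}; g ≡ 0 at y ∈ {5}; common: ∅.
  x = 6: f ≡ 0 at y ∈ {0}; g ≡ 0 at y ∈ {6}; common: ∅.
Collecting: common zeros = {(0, 0)}, so the count is 1.
Comparison with the Bézout bound: 1 ≤ 1 = deg(f)·deg(g), as expected for curves with no common component (the bound is attained).


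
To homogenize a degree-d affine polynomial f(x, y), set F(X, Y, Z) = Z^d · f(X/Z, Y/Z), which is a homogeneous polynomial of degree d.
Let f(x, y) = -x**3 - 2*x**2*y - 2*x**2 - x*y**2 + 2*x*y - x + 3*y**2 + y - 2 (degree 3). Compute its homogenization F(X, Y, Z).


F(X, Y, Z) = -X**3 - 2*X**2*Y - 2*X**2*Z - X*Y**2 + 2*X*Y*Z - X*Z**2 + 3*Y**2*Z + Y*Z**2 - 2*Z**3

deg(f) = 3.
Substitute x = X/Z, y = Y/Z into f, then multiply by Z^3.
  monomial -1·x^3·y^0 ↦ -1·X^3·Y^0·Z^0.
  monomial -2·x^2·y^1 ↦ -2·X^2·Y^1·Z^0.
  monomial -2·x^2·y^0 ↦ -2·X^2·Y^0·Z^1.
  monomial -1·x^1·y^2 ↦ -1·X^1·Y^2·Z^0.
  monomial 2·x^1·y^1 ↦ 2·X^1·Y^1·Z^1.
  monomial -1·x^1·y^0 ↦ -1·X^1·Y^0·Z^2.
  monomial 3·x^0·y^2 ↦ 3·X^0·Y^2·Z^1.
  monomial 1·x^0·y^1 ↦ 1·X^0·Y^1·Z^2.
  monomial -2·x^0·y^0 ↦ -2·X^0·Y^0·Z^3.
Collecting: F(X, Y, Z) = -X**3 - 2*X**2*Y - 2*X**2*Z - X*Y**2 + 2*X*Y*Z - X*Z**2 + 3*Y**2*Z + Y*Z**2 - 2*Z**3.


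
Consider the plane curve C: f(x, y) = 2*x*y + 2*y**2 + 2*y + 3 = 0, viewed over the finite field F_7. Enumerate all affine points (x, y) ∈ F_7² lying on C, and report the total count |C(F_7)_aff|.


Affine F_7-points: {(0, 1), (0, 5), (5, 2), (5, 6), (6, 3), (6, 4)}; count = 6.

For each of the 49 pairs (x, y) ∈ F_7², evaluate f(x, y) mod 7. Record the zeros.
  x = 0: [0↦3, 1↦0, 2↦1, 3↦6, 4↦1, 5↦0, 6↦3]  zeros at y ∈ {1, 5}
  x = 1: [0↦3, 1↦2, 2↦5, 3↦5, 4↦2, 5↦3, 6↦1]  zeros at y ∈ ∅
  x = 2: [0↦3, 1↦4, 2↦2, 3↦4, 4↦3, 5↦6, 6↦6]  zeros at y ∈ ∅
  x = 3: [0↦3, 1↦6, 2↦6, 3↦3, 4↦4, 5↦2, 6↦4]  zeros at y ∈ ∅
  x = 4: [0↦3, 1↦1, 2↦3, 3↦2, 4↦5, 5↦5, 6↦2]  zeros at y ∈ ∅
  x = 5: [0↦3, 1↦3, 2↦0, 3↦1, 4↦6, 5↦1, 6↦0]  zeros at y ∈ {2, 6}
  x = 6: [0↦3, 1↦5, 2↦4, 3↦0, 4↦0, 5↦4, 6↦5]  zeros at y ∈ {3, 4}
Collecting zeros: affine points = {(0, 1), (0, 5), (5, 2), (5, 6), (6, 3), (6, 4)}.
Total count |C(F_7)_aff| = 6.


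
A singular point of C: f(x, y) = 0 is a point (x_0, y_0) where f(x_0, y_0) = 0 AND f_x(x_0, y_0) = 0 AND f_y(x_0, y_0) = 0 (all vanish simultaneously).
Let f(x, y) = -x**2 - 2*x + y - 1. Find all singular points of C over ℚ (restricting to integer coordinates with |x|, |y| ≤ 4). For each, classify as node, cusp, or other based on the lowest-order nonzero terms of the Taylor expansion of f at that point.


No singular points in the scanned grid; C is smooth there.

Compute partial derivatives:
  f_x = -2*x - 2.
  f_y = 1.
f_y = 1 is a nonzero constant, so f_y never vanishes: no point (x, y) can satisfy f = f_x = f_y = 0. In particular no (x, y) ∈ {−4, ..., 4}² is singular; the curve is smooth.


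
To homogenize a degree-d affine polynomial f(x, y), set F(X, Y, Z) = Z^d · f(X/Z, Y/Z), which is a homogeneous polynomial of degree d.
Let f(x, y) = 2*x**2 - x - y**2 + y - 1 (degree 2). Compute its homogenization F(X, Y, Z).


F(X, Y, Z) = 2*X**2 - X*Z - Y**2 + Y*Z - Z**2

deg(f) = 2.
Substitute x = X/Z, y = Y/Z into f, then multiply by Z^2.
  monomial 2·x^2·y^0 ↦ 2·X^2·Y^0·Z^0.
  monomial -1·x^1·y^0 ↦ -1·X^1·Y^0·Z^1.
  monomial -1·x^0·y^2 ↦ -1·X^0·Y^2·Z^0.
  monomial 1·x^0·y^1 ↦ 1·X^0·Y^1·Z^1.
  monomial -1·x^0·y^0 ↦ -1·X^0·Y^0·Z^2.
Collecting: F(X, Y, Z) = 2*X**2 - X*Z - Y**2 + Y*Z - Z**2.


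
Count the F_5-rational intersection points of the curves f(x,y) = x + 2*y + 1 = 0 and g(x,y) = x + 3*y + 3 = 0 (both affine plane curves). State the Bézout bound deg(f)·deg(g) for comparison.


Common zeros: {(3, 3)}; count = 1; Bézout bound = 1.

deg(f) = 1, deg(g) = 1, so Bézout bound = 1.
Scan x ∈ F_5. For each x, list the y ∈ F_5 with f(x, y) ≡ 0 and those with g(x, y) ≡ 0 (mod 5); the common zeros in that column are the intersection.
  x = 0: f ≡ 0 at y ∈ {2}; g ≡ 0 at y ∈ {4}; common: ∅.
  x = 1: f ≡ 0 at y ∈ {4}; g ≡ 0 at y ∈ {2}; common: ∅.
  x = 2: f ≡ 0 at y ∈ {1}; g ≡ 0 at y ∈ {0}; common: ∅.
  x = 3: f ≡ 0 at y ∈ {3}; g ≡ 0 at y ∈ {3}; common: {3}.
  x = 4: f ≡ 0 at y ∈ {0}; g ≡ 0 at y ∈ {1}; common: ∅.
Collecting: common zeros = {(3, 3)}, so the count is 1.
Comparison with the Bézout bound: 1 ≤ 1 = deg(f)·deg(g), as expected for curves with no common component (the bound is attained).


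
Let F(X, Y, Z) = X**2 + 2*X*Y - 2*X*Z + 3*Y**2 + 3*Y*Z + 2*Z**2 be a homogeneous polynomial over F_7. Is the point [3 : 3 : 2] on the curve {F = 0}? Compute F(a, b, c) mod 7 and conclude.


F(3,3,2) ≡ 5 (mod 7); P is NOT on the curve.

Evaluate F(3, 3, 2) term-by-term (mod 7).
  X**2 ↦ 1·9·1·1 = 9
  2*X*Y ↦ 2·3·3·1 = 18
  -2*X*Z ↦ -2·3·1·2 = -12
  3*Y**2 ↦ 3·1·9·1 = 27
  3*Y*Z ↦ 3·1·3·2 = 18
  2*Z**2 ↦ 2·1·1·4 = 8
Sum: F(3, 3, 2) = (9) + (18) + (-12) + (27) + (18) + (8) = 68.
Reducing mod 7: 68 ≡ 5 (mod 7).
Since F(a, b, c) ≡ 5 ≠ 0 (mod 7), P does NOT lie on the curve.


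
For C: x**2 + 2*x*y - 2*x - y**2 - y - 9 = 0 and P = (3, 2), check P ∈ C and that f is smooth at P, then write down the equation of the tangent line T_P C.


Tangent line at P: 8*x + y - 26 = 0.

Step 1: f(3, 2) = 0, so P lies on C.
Step 2: partial derivatives
  f_x(x, y) = 2*x + 2*y - 2, f_y(x, y) = 2*x - 2*y - 1.
  f_x(P) = 8, f_y(P) = 1 (gradient nonzero, so P is smooth).
Step 3: tangent line at P: 8·(x − 3) + 1·(y − 2) = 0.
Expanding: 8*x + y - 26 = 0.


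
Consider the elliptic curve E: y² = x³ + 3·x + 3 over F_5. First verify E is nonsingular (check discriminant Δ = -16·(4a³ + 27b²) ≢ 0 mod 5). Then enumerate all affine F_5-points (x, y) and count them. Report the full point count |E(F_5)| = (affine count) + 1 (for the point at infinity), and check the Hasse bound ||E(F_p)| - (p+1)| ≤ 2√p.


Affine points = {(3, 2), (3, 3), (4, 2), (4, 3)}; affine count = 4; |E(F_5)| = 5.

Discriminant check: Δ ∝ 4a³ + 27b² = 4·3³ + 27·3² = 4·27 + 27·9 ≡ 1 (mod 5). Nonzero ⇒ E is nonsingular.
For each x ∈ F_5, compute rhs = x³ + 3·x + 3 mod 5, then count y ∈ F_5 with y² ≡ rhs.
  x = 0: rhs = 3, matching y values: none (0 points).
  x = 1: rhs = 2, matching y values: none (0 points).
  x = 2: rhs = 2, matching y values: none (0 points).
  x = 3: rhs = 4, matching y values: 2, 3 (2 points).
  x = 4: rhs = 4, matching y values: 2, 3 (2 points).
Total affine count: 4.
Full point count |E(F_5)| = 4 + 1 = 5.
Hasse bound: |5 − (5+1)| = |-1| = 1 ≤ 2√5 ≈ 4.4721 ✓.


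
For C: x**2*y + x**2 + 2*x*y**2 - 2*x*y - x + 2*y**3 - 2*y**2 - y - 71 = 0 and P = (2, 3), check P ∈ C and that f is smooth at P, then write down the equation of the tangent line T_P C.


Tangent line at P: 27*x + 65*y - 249 = 0.

Step 1: f(2, 3) = 0, so P lies on C.
Step 2: partial derivatives
  f_x(x, y) = 2*x*y + 2*x + 2*y**2 - 2*y - 1, f_y(x, y) = x**2 + 4*x*y - 2*x + 6*y**2 - 4*y - 1.
  f_x(P) = 27, f_y(P) = 65 (gradient nonzero, so P is smooth).
Step 3: tangent line at P: 27·(x − 2) + 65·(y − 3) = 0.
Expanding: 27*x + 65*y - 249 = 0.


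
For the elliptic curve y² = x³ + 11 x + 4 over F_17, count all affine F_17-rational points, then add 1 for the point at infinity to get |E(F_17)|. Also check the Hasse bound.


Affine points = {(0, 2), (0, 15), (1, 4), (1, 13), (2, 0), (3, 8), (3, 9), (7, 4), (7, 13), (8, 3), (8, 14), (9, 4), (9, 13), (10, 3), (10, 14), (13, 7), (13, 10), (15, 5), (15, 12), (16, 3), (16, 14)}; affine count = 21; |E(F_17)| = 22.

Discriminant check: Δ ∝ 4a³ + 27b² = 4·11³ + 27·4² = 4·1331 + 27·16 ≡ 10 (mod 17). Nonzero ⇒ E is nonsingular.
For each x ∈ F_17, compute rhs = x³ + 11·x + 4 mod 17, then count y ∈ F_17 with y² ≡ rhs.
  x = 0: rhs = 4, matching y values: 2, 15 (2 points).
  x = 1: rhs = 16, matching y values: 4, 13 (2 points).
  x = 2: rhs = 0, matching y values: 0 (1 points).
  x = 3: rhs = 13, matching y values: 8, 9 (2 points).
  x = 4: rhs = 10, matching y values: none (0 points).
  x = 5: rhs = 14, matching y values: none (0 points).
  x = 6: rhs = 14, matching y values: none (0 points).
  x = 7: rhs = 16, matching y values: 4, 13 (2 points).
  x = 8: rhs = 9, matching y values: 3, 14 (2 points).
  x = 9: rhs = 16, matching y values: 4, 13 (2 points).
  x = 10: rhs = 9, matching y values: 3, 14 (2 points).
  x = 11: rhs = 11, matching y values: none (0 points).
  x = 12: rhs = 11, matching y values: none (0 points).
  x = 13: rhs = 15, matching y values: 7, 10 (2 points).
  x = 14: rhs = 12, matching y values: none (0 points).
  x = 15: rhs = 8, matching y values: 5, 12 (2 points).
  x = 16: rhs = 9, matching y values: 3, 14 (2 points).
Total affine count: 21.
Full point count |E(F_17)| = 21 + 1 = 22.
Hasse bound: |22 − (17+1)| = |4| = 4 ≤ 2√17 ≈ 8.2462 ✓.


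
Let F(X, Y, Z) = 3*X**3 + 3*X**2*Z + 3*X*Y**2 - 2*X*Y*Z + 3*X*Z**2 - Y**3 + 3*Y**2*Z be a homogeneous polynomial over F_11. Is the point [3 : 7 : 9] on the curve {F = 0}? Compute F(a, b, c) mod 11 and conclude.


F(3,7,9) ≡ 6 (mod 11); P is NOT on the curve.

Evaluate F(3, 7, 9) term-by-term (mod 11).
  3*X**3 ↦ 3·27·1·1 = 81
  3*X**2*Z ↦ 3·9·1·9 = 243
  3*X*Y**2 ↦ 3·3·49·1 = 441
  -2*X*Y*Z ↦ -2·3·7·9 = -378
  3*X*Z**2 ↦ 3·3·1·81 = 729
  -Y**3 ↦ -1·1·343·1 = -343
  3*Y**2*Z ↦ 3·1·49·9 = 1323
Sum: F(3, 7, 9) = (81) + (243) + (441) + (-378) + (729) + (-343) + (1323) = 2096.
Reducing mod 11: 2096 ≡ 6 (mod 11).
Since F(a, b, c) ≡ 6 ≠ 0 (mod 11), P does NOT lie on the curve.


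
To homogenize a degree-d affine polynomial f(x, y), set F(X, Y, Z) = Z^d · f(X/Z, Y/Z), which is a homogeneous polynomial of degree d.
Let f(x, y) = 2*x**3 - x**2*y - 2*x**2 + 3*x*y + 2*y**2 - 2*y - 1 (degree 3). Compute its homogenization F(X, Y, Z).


F(X, Y, Z) = 2*X**3 - X**2*Y - 2*X**2*Z + 3*X*Y*Z + 2*Y**2*Z - 2*Y*Z**2 - Z**3

deg(f) = 3.
Substitute x = X/Z, y = Y/Z into f, then multiply by Z^3.
  monomial 2·x^3·y^0 ↦ 2·X^3·Y^0·Z^0.
  monomial -1·x^2·y^1 ↦ -1·X^2·Y^1·Z^0.
  monomial -2·x^2·y^0 ↦ -2·X^2·Y^0·Z^1.
  monomial 3·x^1·y^1 ↦ 3·X^1·Y^1·Z^1.
  monomial 2·x^0·y^2 ↦ 2·X^0·Y^2·Z^1.
  monomial -2·x^0·y^1 ↦ -2·X^0·Y^1·Z^2.
  monomial -1·x^0·y^0 ↦ -1·X^0·Y^0·Z^3.
Collecting: F(X, Y, Z) = 2*X**3 - X**2*Y - 2*X**2*Z + 3*X*Y*Z + 2*Y**2*Z - 2*Y*Z**2 - Z**3.


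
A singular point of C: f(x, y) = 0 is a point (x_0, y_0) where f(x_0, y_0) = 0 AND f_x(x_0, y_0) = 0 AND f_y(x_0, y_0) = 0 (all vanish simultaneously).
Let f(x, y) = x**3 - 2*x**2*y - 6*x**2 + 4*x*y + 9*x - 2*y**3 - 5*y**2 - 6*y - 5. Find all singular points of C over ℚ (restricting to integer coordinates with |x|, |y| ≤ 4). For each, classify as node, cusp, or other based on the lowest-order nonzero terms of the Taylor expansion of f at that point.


Singular points: {(1, -1)}; classification: node.

Compute partial derivatives:
  f_x = 3*x**2 - 4*x*y - 12*x + 4*y + 9.
  f_y = -2*x**2 + 4*x - 6*y**2 - 10*y - 6.
Scan x_0 ∈ {−4, ..., 4}. For each x_0, f_y(x_0, y) is a polynomial in y; find its integer roots y ∈ {−4, ..., 4}, then test f_x and f at those candidates.
  x = -4: f_y(-4, y) = -6*y**2 - 10*y - 54; no integer root y with |y| ≤ 4.
  x = -3: f_y(-3, y) = -6*y**2 - 10*y - 36; no integer root y with |y| ≤ 4.
  x = -2: f_y(-2, y) = -6*y**2 - 10*y - 22; no integer root y with |y| ≤ 4.
  x = -1: f_y(-1, y) = -6*y**2 - 10*y - 12; no integer root y with |y| ≤ 4.
  x = 0: f_y(0, y) = -6*y**2 - 10*y - 6; no integer root y with |y| ≤ 4.
  x = 1: f_y(1, y) = -6*y**2 - 10*y - 4; vanishes at y ∈ {-1}. (1, -1): f_x = 0, f = 0 — SINGULAR.
  x = 2: f_y(2, y) = -6*y**2 - 10*y - 6; no integer root y with |y| ≤ 4.
  x = 3: f_y(3, y) = -6*y**2 - 10*y - 12; no integer root y with |y| ≤ 4.
  x = 4: f_y(4, y) = -6*y**2 - 10*y - 22; no integer root y with |y| ≤ 4.
Only singular point on the grid: (1, -1).
Classify: substitute x = 1 + u, y = -1 + v and expand: f = u**3 - 2*u**2*v - u**2 - 2*v**3 + v**2.
No constant or linear terms (consistent with a singular point). Quadratic part: -u**2 + v**2. Cubic part: u**3 - 2*u**2*v - 2*v**3.
The quadratic part v**2 - u**2 = (v − u)(v + u) splits into two distinct linear factors, so there are two distinct tangent lines y − -1 = ±(x − 1) — this is a node (ordinary double point).
Classification: node.


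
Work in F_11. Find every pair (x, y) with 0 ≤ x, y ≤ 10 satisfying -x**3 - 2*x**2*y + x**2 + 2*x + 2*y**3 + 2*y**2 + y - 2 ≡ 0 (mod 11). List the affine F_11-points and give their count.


Affine F_11-points: {(1, 0), (1, 2), (1, 8), (4, 10), (6, 10), (8, 7), (10, 4)}; count = 7.

For each of the 121 pairs (x, y) ∈ F_11², evaluate f(x, y) mod 11. Record the zeros.
  x = 0: [0↦9, 1↦3, 2↦2, 3↦7, 4↦8, 5↦6, 6↦2, 7↦8, 8↦3, 9↦10, 10↦8]  zeros at y ∈ ∅
  x = 1: [0↦0, 1↦3, 2↦0, 3↦3, 4↦2, 5↦9, 6↦3, 7↦7, 8↦0, 9↦5, 10↦1]  zeros at y ∈ {0, 2, 8}
  x = 2: [0↦9, 1↦6, 2↦8, 3↦5, 4↦9, 5↦10, 6↦9, 7↦7, 8↦5, 9↦4, 10↦5]  zeros at y ∈ ∅
  x = 3: [0↦8, 1↦6, 2↦9, 3↦7, 4↦1, 5↦3, 6↦3, 7↦2, 8↦1, 9↦1, 10↦3]  zeros at y ∈ ∅
  x = 4: [0↦2, 1↦8, 2↦8, 3↦3, 4↦5, 5↦4, 6↦1, 7↦8, 8↦4, 9↦1, 10↦0]  zeros at y ∈ {10}
  x = 5: [0↦7, 1↦6, 2↦10, 3↦9, 4↦4, 5↦7, 6↦8, 7↦8, 8↦8, 9↦9, 10↦1]  zeros at y ∈ ∅
  x = 6: [0↦6, 1↦5, 2↦9, 3↦8, 4↦3, 5↦6, 6↦7, 7↦7, 8↦7, 9↦8, 10↦0]  zeros at y ∈ {10}
  x = 7: [0↦4, 1↦10, 2↦10, 3↦5, 4↦7, 5↦6, 6↦3, 7↦10, 8↦6, 9↦3, 10↦2]  zeros at y ∈ ∅
  x = 8: [0↦6, 1↦4, 2↦7, 3↦5, 4↦10, 5↦1, 6↦1, 7↦0, 8↦10, 9↦10, 10↦1]  zeros at y ∈ {7}
  x = 9: [0↦6, 1↦3, 2↦5, 3↦2, 4↦6, 5↦7, 6↦6, 7↦4, 8↦2, 9↦1, 10↦2]  zeros at y ∈ ∅
  x = 10: [0↦9, 1↦1, 2↦9, 3↦1, 4↦0, 5↦7, 6↦1, 7↦5, 8↦9, 9↦3, 10↦10]  zeros at y ∈ {4}
Collecting zeros: affine points = {(1, 0), (1, 2), (1, 8), (4, 10), (6, 10), (8, 7), (10, 4)}.
Total count |C(F_11)_aff| = 7.


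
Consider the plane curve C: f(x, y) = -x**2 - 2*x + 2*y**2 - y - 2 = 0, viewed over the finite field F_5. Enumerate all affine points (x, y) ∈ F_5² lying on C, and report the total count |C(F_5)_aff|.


Affine F_5-points: {(1, 0), (1, 3), (2, 0), (2, 3), (4, 1), (4, 2)}; count = 6.

For each of the 25 pairs (x, y) ∈ F_5², evaluate f(x, y) mod 5. Record the zeros.
  x = 0: [0↦3, 1↦4, 2↦4, 3↦3, 4↦1]  zeros at y ∈ ∅
  x = 1: [0↦0, 1↦1, 2↦1, 3↦0, 4↦3]  zeros at y ∈ {0, 3}
  x = 2: [0↦0, 1↦1, 2↦1, 3↦0, 4↦3]  zeros at y ∈ {0, 3}
  x = 3: [0↦3, 1↦4, 2↦4, 3↦3, 4↦1]  zeros at y ∈ ∅
  x = 4: [0↦4, 1↦0, 2↦0, 3↦4, 4↦2]  zeros at y ∈ {1, 2}
Collecting zeros: affine points = {(1, 0), (1, 3), (2, 0), (2, 3), (4, 1), (4, 2)}.
Total count |C(F_5)_aff| = 6.


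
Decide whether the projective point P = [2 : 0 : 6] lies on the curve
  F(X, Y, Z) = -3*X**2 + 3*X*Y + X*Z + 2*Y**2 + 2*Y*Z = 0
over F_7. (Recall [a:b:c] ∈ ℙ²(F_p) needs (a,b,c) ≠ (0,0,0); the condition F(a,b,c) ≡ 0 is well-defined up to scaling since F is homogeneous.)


F(2,0,6) ≡ 0 (mod 7); P is on the curve.

Evaluate F(2, 0, 6) term-by-term (mod 7).
  -3*X**2 ↦ -3·4·1·1 = -12
  3*X*Y ↦ 3·2·0·1 = 0
  X*Z ↦ 1·2·1·6 = 12
  2*Y**2 ↦ 2·1·0·1 = 0
  2*Y*Z ↦ 2·1·0·6 = 0
Sum: F(2, 0, 6) = (-12) + (0) + (12) + (0) + (0) = 0.
Reducing mod 7: 0 ≡ 0 (mod 7).
Since F(a, b, c) ≡ 0 (mod 7), P lies on the curve.


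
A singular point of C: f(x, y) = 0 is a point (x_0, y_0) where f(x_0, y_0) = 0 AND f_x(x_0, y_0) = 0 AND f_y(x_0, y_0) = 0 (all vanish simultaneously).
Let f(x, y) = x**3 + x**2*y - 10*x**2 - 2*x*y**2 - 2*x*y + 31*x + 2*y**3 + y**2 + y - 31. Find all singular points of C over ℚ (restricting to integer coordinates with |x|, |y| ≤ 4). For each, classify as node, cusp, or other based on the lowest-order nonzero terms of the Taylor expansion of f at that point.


Singular points: {(3, 1)}; classification: cusp.

Compute partial derivatives:
  f_x = 3*x**2 + 2*x*y - 20*x - 2*y**2 - 2*y + 31.
  f_y = x**2 - 4*x*y - 2*x + 6*y**2 + 2*y + 1.
Scan x_0 ∈ {−4, ..., 4}. For each x_0, f_y(x_0, y) is a polynomial in y; find its integer roots y ∈ {−4, ..., 4}, then test f_x and f at those candidates.
  x = -4: f_y(-4, y) = 6*y**2 + 18*y + 25; no integer root y with |y| ≤ 4.
  x = -3: f_y(-3, y) = 6*y**2 + 14*y + 16; no integer root y with |y| ≤ 4.
  x = -2: f_y(-2, y) = 6*y**2 + 10*y + 9; no integer root y with |y| ≤ 4.
  x = -1: f_y(-1, y) = 6*y**2 + 6*y + 4; no integer root y with |y| ≤ 4.
  x = 0: f_y(0, y) = 6*y**2 + 2*y + 1; no integer root y with |y| ≤ 4.
  x = 1: f_y(1, y) = 6*y**2 - 2*y; vanishes at y ∈ {0}. (1, 0): f_x = 14 ≠ 0.
  x = 2: f_y(2, y) = 6*y**2 - 6*y + 1; no integer root y with |y| ≤ 4.
  x = 3: f_y(3, y) = 6*y**2 - 10*y + 4; vanishes at y ∈ {1}. (3, 1): f_x = 0, f = 0 — SINGULAR.
  x = 4: f_y(4, y) = 6*y**2 - 14*y + 9; no integer root y with |y| ≤ 4.
Only singular point on the grid: (3, 1).
Classify: substitute x = 3 + u, y = 1 + v and expand: f = u**3 + u**2*v - 2*u*v**2 + 2*v**3 + v**2.
No constant or linear terms (consistent with a singular point). Quadratic part: v**2. Cubic part: u**3 + u**2*v - 2*u*v**2 + 2*v**3.
The quadratic part v**2 is a perfect square, so there is a single (double) tangent line v = 0, i.e. y = 1. Restricting the cubic part to that line (v = 0) leaves u**3 ≠ 0, so f is not divisible by v and the branch is v² ≈ -u**3 to lowest order — this is a cusp.
Classification: cusp.


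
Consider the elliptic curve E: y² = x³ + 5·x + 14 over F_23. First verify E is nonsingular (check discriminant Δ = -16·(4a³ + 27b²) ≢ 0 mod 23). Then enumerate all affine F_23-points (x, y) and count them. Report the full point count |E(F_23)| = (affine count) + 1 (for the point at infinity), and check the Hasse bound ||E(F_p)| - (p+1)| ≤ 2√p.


Affine points = {(2, 3), (2, 20), (4, 11), (4, 12), (5, 7), (5, 16), (7, 1), (7, 22), (9, 11), (9, 12), (10, 11), (10, 12), (12, 10), (12, 13), (16, 2), (16, 21), (18, 5), (18, 18), (20, 8), (20, 15), (22, 10), (22, 13)}; affine count = 22; |E(F_23)| = 23.

Discriminant check: Δ ∝ 4a³ + 27b² = 4·5³ + 27·14² = 4·125 + 27·196 ≡ 19 (mod 23). Nonzero ⇒ E is nonsingular.
For each x ∈ F_23, compute rhs = x³ + 5·x + 14 mod 23, then count y ∈ F_23 with y² ≡ rhs.
  x = 0: rhs = 14, matching y values: none (0 points).
  x = 1: rhs = 20, matching y values: none (0 points).
  x = 2: rhs = 9, matching y values: 3, 20 (2 points).
  x = 3: rhs = 10, matching y values: none (0 points).
  x = 4: rhs = 6, matching y values: 11, 12 (2 points).
  x = 5: rhs = 3, matching y values: 7, 16 (2 points).
  x = 6: rhs = 7, matching y values: none (0 points).
  x = 7: rhs = 1, matching y values: 1, 22 (2 points).
  x = 8: rhs = 14, matching y values: none (0 points).
  x = 9: rhs = 6, matching y values: 11, 12 (2 points).
  x = 10: rhs = 6, matching y values: 11, 12 (2 points).
  x = 11: rhs = 20, matching y values: none (0 points).
  x = 12: rhs = 8, matching y values: 10, 13 (2 points).
  x = 13: rhs = 22, matching y values: none (0 points).
  x = 14: rhs = 22, matching y values: none (0 points).
  x = 15: rhs = 14, matching y values: none (0 points).
  x = 16: rhs = 4, matching y values: 2, 21 (2 points).
  x = 17: rhs = 21, matching y values: none (0 points).
  x = 18: rhs = 2, matching y values: 5, 18 (2 points).
  x = 19: rhs = 22, matching y values: none (0 points).
  x = 20: rhs = 18, matching y values: 8, 15 (2 points).
  x = 21: rhs = 19, matching y values: none (0 points).
  x = 22: rhs = 8, matching y values: 10, 13 (2 points).
Total affine count: 22.
Full point count |E(F_23)| = 22 + 1 = 23.
Hasse bound: |23 − (23+1)| = |-1| = 1 ≤ 2√23 ≈ 9.5917 ✓.
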